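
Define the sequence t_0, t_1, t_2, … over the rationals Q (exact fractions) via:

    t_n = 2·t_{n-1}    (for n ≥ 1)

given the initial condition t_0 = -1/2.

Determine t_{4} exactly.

-8

t_1 = 2·-1/2 = -1
t_2 = 2·-1 = -2
t_3 = 2·-2 = -4
t_4 = 2·-4 = -8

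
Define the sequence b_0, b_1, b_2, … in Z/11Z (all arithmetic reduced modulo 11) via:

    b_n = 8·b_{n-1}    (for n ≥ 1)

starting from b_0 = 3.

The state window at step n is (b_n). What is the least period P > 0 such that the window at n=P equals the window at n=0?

10

n=0: window = (3)
n=1: window = (2)
n=2: window = (5)
n=3: window = (7)
n=4: window = (1)
n=5: window = (8)
n=6: window = (9)
n=7: window = (6)
n=8: window = (4)
n=9: window = (10)
n=10: window = (3)
window at n=10 equals window at n=0 → period = 10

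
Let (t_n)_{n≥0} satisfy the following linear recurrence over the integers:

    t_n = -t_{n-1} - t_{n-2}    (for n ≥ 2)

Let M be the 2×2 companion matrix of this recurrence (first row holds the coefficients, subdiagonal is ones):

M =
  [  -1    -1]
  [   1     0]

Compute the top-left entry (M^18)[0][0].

1

(M^18)[0][0] is the top entry after applying M 18 times to the unit state (1, 0). Equivalently it is h_{19} for the auxiliary sequence (h_n) obeying the same recurrence with h_1 = 1 and h_i = 0 for 0 ≤ i < 1:
h_2 = -1·1 + -1·0 = -1
h_3 = -1·-1 + -1·1 = 0
h_4 = -1·0 + -1·-1 = 1
(h_3, h_4) = (0, 1) = (h_0, h_1), so the sequence has period 3.
19 ≡ 1 (mod 3), hence h_19 = h_1 = 1.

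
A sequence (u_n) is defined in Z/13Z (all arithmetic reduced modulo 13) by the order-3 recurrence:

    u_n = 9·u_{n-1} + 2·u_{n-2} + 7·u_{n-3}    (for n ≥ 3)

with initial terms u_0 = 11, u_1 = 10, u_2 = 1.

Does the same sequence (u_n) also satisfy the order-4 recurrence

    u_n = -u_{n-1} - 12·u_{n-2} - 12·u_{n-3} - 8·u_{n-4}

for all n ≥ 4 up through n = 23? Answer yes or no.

yes

Terms u_0..u_23: 11, 10, 1, 2, 12, 2, 4, 7, 7, 1, 7, 10, 7, 2, 11, 9, 0, 4, 8, 2, 10, 7, 6, 8
n=4: candidate gives 12, actual u_4 = 12 ✓
n=5: candidate gives 2, actual u_5 = 2 ✓
n=6: candidate gives 4, actual u_6 = 4 ✓
n=7: candidate gives 7, actual u_7 = 7 ✓
n=8: candidate gives 7, actual u_8 = 7 ✓
n=9: candidate gives 1, actual u_9 = 1 ✓
n=10: candidate gives 7, actual u_10 = 7 ✓
n=11: candidate gives 10, actual u_11 = 10 ✓
n=12: candidate gives 7, actual u_12 = 7 ✓
n=13: candidate gives 2, actual u_13 = 2 ✓
n=14: candidate gives 11, actual u_14 = 11 ✓
n=15: candidate gives 9, actual u_15 = 9 ✓
n=16: candidate gives 0, actual u_16 = 0 ✓
n=17: candidate gives 4, actual u_17 = 4 ✓
n=18: candidate gives 8, actual u_18 = 8 ✓
n=19: candidate gives 2, actual u_19 = 2 ✓
n=20: candidate gives 10, actual u_20 = 10 ✓
n=21: candidate gives 7, actual u_21 = 7 ✓
n=22: candidate gives 6, actual u_22 = 6 ✓
n=23: candidate gives 8, actual u_23 = 8 ✓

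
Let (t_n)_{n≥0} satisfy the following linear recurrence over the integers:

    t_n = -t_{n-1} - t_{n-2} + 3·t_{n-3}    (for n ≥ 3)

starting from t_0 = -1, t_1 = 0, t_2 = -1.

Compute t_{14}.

-877

t_3 = -1·-1 + -1·0 + 3·-1 = -2
t_4 = -1·-2 + -1·-1 + 3·0 = 3
t_5 = -1·3 + -1·-2 + 3·-1 = -4
t_6 = -1·-4 + -1·3 + 3·-2 = -5
t_7 = -1·-5 + -1·-4 + 3·3 = 18
t_8 = -1·18 + -1·-5 + 3·-4 = -25
t_9 = -1·-25 + -1·18 + 3·-5 = -8
t_10 = -1·-8 + -1·-25 + 3·18 = 87
t_11 = -1·87 + -1·-8 + 3·-25 = -154
t_12 = -1·-154 + -1·87 + 3·-8 = 43
t_13 = -1·43 + -1·-154 + 3·87 = 372
t_14 = -1·372 + -1·43 + 3·-154 = -877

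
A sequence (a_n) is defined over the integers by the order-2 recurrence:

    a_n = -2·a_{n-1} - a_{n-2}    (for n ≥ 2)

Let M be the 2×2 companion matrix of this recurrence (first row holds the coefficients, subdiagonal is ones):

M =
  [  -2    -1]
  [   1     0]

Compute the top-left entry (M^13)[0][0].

-14

(M^13)[0][0] is the top entry after applying M 13 times to the unit state (1, 0). Equivalently it is h_{14} for the auxiliary sequence (h_n) obeying the same recurrence with h_1 = 1 and h_i = 0 for 0 ≤ i < 1:
h_2 = -2·1 + -1·0 = -2
h_3 = -2·-2 + -1·1 = 3
h_4 = -2·3 + -1·-2 = -4
h_5 = -2·-4 + -1·3 = 5
h_6 = -2·5 + -1·-4 = -6
h_7 = -2·-6 + -1·5 = 7
h_8 = -2·7 + -1·-6 = -8
h_9 = -2·-8 + -1·7 = 9
h_10 = -2·9 + -1·-8 = -10
h_11 = -2·-10 + -1·9 = 11
h_12 = -2·11 + -1·-10 = -12
h_13 = -2·-12 + -1·11 = 13
h_14 = -2·13 + -1·-12 = -14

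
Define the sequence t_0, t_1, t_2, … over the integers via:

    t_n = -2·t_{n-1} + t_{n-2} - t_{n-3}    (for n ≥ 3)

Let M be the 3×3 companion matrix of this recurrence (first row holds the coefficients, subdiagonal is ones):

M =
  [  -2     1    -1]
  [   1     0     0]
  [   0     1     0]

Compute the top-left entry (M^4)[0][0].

(M^4)[0][0] is the top entry after applying M 4 times to the unit state (1, 0, 0). Equivalently it is h_{6} for the auxiliary sequence (h_n) obeying the same recurrence with h_2 = 1 and h_i = 0 for 0 ≤ i < 2:
h_3 = -2·1 + 1·0 + -1·0 = -2
h_4 = -2·-2 + 1·1 + -1·0 = 5
h_5 = -2·5 + 1·-2 + -1·1 = -13
h_6 = -2·-13 + 1·5 + -1·-2 = 33

33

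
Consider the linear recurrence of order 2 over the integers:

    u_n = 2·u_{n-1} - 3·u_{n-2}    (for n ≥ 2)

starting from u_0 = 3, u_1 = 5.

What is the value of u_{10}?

-767

u_2 = 2·5 + -3·3 = 1
u_3 = 2·1 + -3·5 = -13
u_4 = 2·-13 + -3·1 = -29
u_5 = 2·-29 + -3·-13 = -19
u_6 = 2·-19 + -3·-29 = 49
u_7 = 2·49 + -3·-19 = 155
u_8 = 2·155 + -3·49 = 163
u_9 = 2·163 + -3·155 = -139
u_10 = 2·-139 + -3·163 = -767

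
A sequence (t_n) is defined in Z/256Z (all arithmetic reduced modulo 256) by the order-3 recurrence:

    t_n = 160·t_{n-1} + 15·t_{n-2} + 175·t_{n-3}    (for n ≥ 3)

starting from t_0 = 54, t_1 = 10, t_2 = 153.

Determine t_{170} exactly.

217

t_3 = 160·153 + 15·10 + 175·54 = 32
t_4 = 160·32 + 15·153 + 175·10 = 205
t_5 = 160·205 + 15·32 + 175·153 = 151
t_6 = 160·151 + 15·205 + 175·32 = 67
t_7 = 160·67 + 15·151 + 175·205 = 220
t_8 = 160·220 + 15·67 + 175·151 = 166
Continuing the recurrence:
  t_9 = 113;  t_10 = 190;  t_11 = 217;  t_12 = 1;  t_13 = 57;  t_14 = 6
  t_15 = 198;  t_16 = 17;  t_17 = 84;  t_18 = 217;  t_19 = 43;  t_20 = 3
  t_21 = 188;  t_22 = 18;  t_23 = 81;  t_24 = 50;  t_25 = 77;  t_26 = 109
  t_27 = 209;  t_28 = 166;  t_29 = 130;  t_30 = 217;  t_31 = 184;  t_32 = 149
  t_33 = 63;  t_34 = 227;  t_35 = 108;  t_36 = 222;  t_37 = 65;  t_38 = 118
  t_39 = 81;  t_40 = 249;  t_41 = 9;  t_42 = 150;  t_43 = 126;  t_44 = 177
  t_45 = 140;  t_46 = 1;  t_47 = 211;  t_48 = 163;  t_49 = 236;  t_50 = 74
  t_51 = 129;  t_52 = 74;  t_53 = 101;  t_54 = 165;  t_55 = 161;  t_56 = 86
  t_57 = 250;  t_58 = 89;  t_59 = 16;  t_60 = 29;  t_61 = 231;  t_62 = 3
  t_63 = 60;  t_64 = 150;  t_65 = 81;  t_66 = 110;  t_67 = 9;  t_68 = 113
  t_69 = 89;  t_70 = 102;  t_71 = 54;  t_72 = 145;  t_73 = 132;  t_74 = 233
  t_75 = 123;  t_76 = 195;  t_77 = 92;  t_78 = 2;  t_79 = 241;  t_80 = 162
  t_81 = 189;  t_82 = 93;  t_83 = 241;  t_84 = 70;  t_85 = 114;  t_86 = 25
  t_87 = 40;  t_88 = 101;  t_89 = 143;  t_90 = 163;  t_91 = 76;  t_92 = 206
  t_93 = 161;  t_94 = 166;  t_95 = 1;  t_96 = 105;  t_97 = 41;  t_98 = 118
  t_99 = 238;  t_100 = 177;  t_101 = 60;  t_102 = 145;  t_103 = 35;  t_104 = 99
  t_105 = 12;  t_106 = 58;  t_107 = 161;  t_108 = 58;  t_109 = 85;  t_110 = 149
  t_111 = 193;  t_112 = 118;  t_113 = 234;  t_114 = 25;  t_115 = 0;  t_116 = 109
  t_117 = 55;  t_118 = 195;  t_119 = 156;  t_120 = 134;  t_121 = 49;  t_122 = 30
  t_123 = 57;  t_124 = 225;  t_125 = 121;  t_126 = 198;  t_127 = 166;  t_128 = 17
  t_129 = 180;  t_130 = 249;  t_131 = 203;  t_132 = 131;  t_133 = 252;  t_134 = 242
  t_135 = 145;  t_136 = 18;  t_137 = 45;  t_138 = 77;  t_139 = 17;  t_140 = 230
  t_141 = 98;  t_142 = 89;  t_143 = 152;  t_144 = 53;  t_145 = 223;  t_146 = 99
  t_147 = 44;  t_148 = 190;  t_149 = 1;  t_150 = 214;  t_151 = 177;  t_152 = 217
  t_153 = 73;  t_154 = 86;  t_155 = 94;  t_156 = 177;  t_157 = 236;  t_158 = 33
  t_159 = 115;  t_160 = 35;  t_161 = 44;  t_162 = 42;  t_163 = 193;  t_164 = 42
  t_165 = 69;  t_166 = 133;  t_167 = 225;  t_168 = 150
t_169 = 160·150 + 15·225 + 175·133 = 218
t_170 = 160·218 + 15·150 + 175·225 = 217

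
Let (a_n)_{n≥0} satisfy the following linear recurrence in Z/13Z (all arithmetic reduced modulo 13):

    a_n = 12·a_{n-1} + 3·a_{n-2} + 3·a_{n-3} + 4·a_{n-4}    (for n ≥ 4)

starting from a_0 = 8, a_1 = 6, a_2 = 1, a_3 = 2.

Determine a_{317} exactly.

1

a_4 = 12·2 + 3·1 + 3·6 + 4·8 = 12
a_5 = 12·12 + 3·2 + 3·1 + 4·6 = 8
a_6 = 12·8 + 3·12 + 3·2 + 4·1 = 12
a_7 = 12·12 + 3·8 + 3·12 + 4·2 = 4
a_8 = 12·4 + 3·12 + 3·8 + 4·12 = 0
a_9 = 12·0 + 3·4 + 3·12 + 4·8 = 2
Continuing the recurrence:
  a_10 = 6;  a_11 = 3;  a_12 = 8;  a_13 = 1;  a_14 = 4;  a_15 = 9
  a_16 = 12;  a_17 = 5;  a_18 = 9;  a_19 = 0;  a_20 = 12;  a_21 = 9
  a_22 = 11;  a_23 = 0;  a_24 = 4;  a_25 = 0;  a_26 = 4;  a_27 = 8
  a_28 = 7;  a_29 = 3;  a_30 = 6;  a_31 = 4;  a_32 = 12;  a_33 = 4
  a_34 = 3;  a_35 = 9;  a_36 = 8;  a_37 = 5;  a_38 = 6;  a_39 = 4
  a_40 = 9;  a_41 = 2;  a_42 = 9;  a_43 = 1;  a_44 = 3;  a_45 = 9
  a_46 = 0;  a_47 = 1;  a_48 = 12;  a_49 = 1;  a_50 = 12;  a_51 = 5
  a_52 = 4;  a_53 = 12;  a_54 = 11;  a_55 = 5;  a_56 = 2;  a_57 = 3
  a_58 = 10;  a_59 = 12;  a_60 = 9;  a_61 = 4;  a_62 = 8;  a_63 = 1
  a_64 = 6;  a_65 = 11;  a_66 = 3;  a_67 = 0;  a_68 = 1;  a_69 = 0
  a_70 = 2;  a_71 = 1;  a_72 = 9;  a_73 = 0;  a_74 = 12;  a_75 = 6
  a_76 = 1;  a_77 = 1;  a_78 = 3;  a_79 = 1;  a_80 = 2;  a_81 = 1
  a_82 = 7;  a_83 = 6;  a_84 = 0;  a_85 = 4;  a_86 = 3;  a_87 = 7
  a_88 = 1;  a_89 = 6;  a_90 = 4;  a_91 = 6;  a_92 = 2;  a_93 = 0
  a_94 = 1;  a_95 = 3;  a_96 = 8;  a_97 = 4;  a_98 = 7;  a_99 = 2
  a_100 = 11;  a_101 = 6;  a_102 = 9;  a_103 = 11;  a_104 = 0;  a_105 = 6
  a_106 = 11;  a_107 = 12;  a_108 = 0;  a_109 = 2;  a_110 = 0;  a_111 = 2
  a_112 = 4;  a_113 = 10;  a_114 = 8;  a_115 = 3;  a_116 = 2;  a_117 = 6
  a_118 = 2;  a_119 = 8;  a_120 = 11;  a_121 = 4;  a_122 = 9;  a_123 = 3
  a_124 = 2;  a_125 = 11;  a_126 = 1;  a_127 = 11;  a_128 = 7;  a_129 = 8
  a_130 = 11;  a_131 = 0;  a_132 = 7;  a_133 = 6;  a_134 = 7;  a_135 = 6
  a_136 = 9;  a_137 = 2;  a_138 = 6;  a_139 = 12;  a_140 = 9;  a_141 = 1
  a_142 = 8;  a_143 = 5;  a_144 = 6;  a_145 = 11;  a_146 = 2;  a_147 = 4
  a_148 = 7;  a_149 = 3;  a_150 = 12;  a_151 = 8;  a_152 = 0;  a_153 = 7
  a_154 = 0;  a_155 = 1;  a_156 = 7;  a_157 = 11;  a_158 = 0;  a_159 = 6
  a_160 = 3;  a_161 = 7;  a_162 = 7;  a_163 = 8;  a_164 = 7;  a_165 = 1
  a_166 = 7;  a_167 = 10;  a_168 = 3;  a_169 = 0;  a_170 = 2;  a_171 = 8
  a_172 = 10;  a_173 = 7;  a_174 = 3;  a_175 = 2;  a_176 = 3;  a_177 = 1
  a_178 = 0;  a_179 = 7;  a_180 = 8;  a_181 = 4;  a_182 = 2;  a_183 = 10
  a_184 = 1;  a_185 = 12;  a_186 = 3;  a_187 = 11;  a_188 = 12;  a_189 = 0
  a_190 = 3;  a_191 = 12;  a_192 = 6;  a_193 = 0;  a_194 = 1;  a_195 = 0
  a_196 = 1;  a_197 = 2;  a_198 = 5;  a_199 = 4;  a_200 = 8;  a_201 = 1
  a_202 = 3;  a_203 = 1;  a_204 = 4;  a_205 = 12;  a_206 = 2;  a_207 = 11
  a_208 = 8;  a_209 = 1;  a_210 = 12;  a_211 = 7;  a_212 = 12;  a_213 = 10
  a_214 = 4;  a_215 = 12;  a_216 = 0;  a_217 = 10;  a_218 = 3;  a_219 = 10
  a_220 = 3;  a_221 = 11;  a_222 = 1;  a_223 = 3;  a_224 = 6;  a_225 = 11
  a_226 = 7;  a_227 = 4;  a_228 = 9;  a_229 = 3;  a_230 = 12;  a_231 = 1
  a_232 = 2;  a_233 = 10;  a_234 = 8;  a_235 = 6;  a_236 = 4;  a_237 = 0
  a_238 = 10;  a_239 = 0;  a_240 = 7;  a_241 = 10;  a_242 = 12;  a_243 = 0
  a_244 = 3;  a_245 = 8;  a_246 = 10;  a_247 = 10;  a_248 = 4;  a_249 = 10
  a_250 = 7;  a_251 = 10;  a_252 = 5;  a_253 = 8;  a_254 = 0;  a_255 = 1
  a_256 = 4;  a_257 = 5;  a_258 = 10;  a_259 = 8;  a_260 = 1;  a_261 = 8
  a_262 = 7;  a_263 = 0;  a_264 = 10;  a_265 = 4;  a_266 = 2;  a_267 = 1
  a_268 = 5;  a_269 = 7;  a_270 = 6;  a_271 = 8;  a_272 = 12;  a_273 = 6
  a_274 = 0;  a_275 = 8;  a_276 = 6;  a_277 = 3;  a_278 = 0;  a_279 = 7
  a_280 = 0;  a_281 = 7;  a_282 = 1;  a_283 = 9;  a_284 = 2;  a_285 = 4
  a_286 = 7;  a_287 = 8;  a_288 = 7;  a_289 = 2;  a_290 = 6;  a_291 = 1
  a_292 = 12;  a_293 = 4;  a_294 = 7;  a_295 = 6;  a_296 = 10;  a_297 = 6
  a_298 = 5;  a_299 = 2;  a_300 = 6;  a_301 = 0;  a_302 = 5;  a_303 = 8
  a_304 = 5;  a_305 = 8;  a_306 = 12;  a_307 = 7;  a_308 = 8;  a_309 = 3
  a_310 = 12;  a_311 = 10;  a_312 = 2;  a_313 = 11;  a_314 = 8;  a_315 = 6
a_316 = 12·6 + 3·8 + 3·11 + 4·2 = 7
a_317 = 12·7 + 3·6 + 3·8 + 4·11 = 1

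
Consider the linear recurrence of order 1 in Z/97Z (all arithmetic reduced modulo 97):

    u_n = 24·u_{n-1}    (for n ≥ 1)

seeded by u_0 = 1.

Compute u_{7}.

54

u_1 = 24·1 = 24
u_2 = 24·24 = 91
u_3 = 24·91 = 50
u_4 = 24·50 = 36
u_5 = 24·36 = 88
u_6 = 24·88 = 75
u_7 = 24·75 = 54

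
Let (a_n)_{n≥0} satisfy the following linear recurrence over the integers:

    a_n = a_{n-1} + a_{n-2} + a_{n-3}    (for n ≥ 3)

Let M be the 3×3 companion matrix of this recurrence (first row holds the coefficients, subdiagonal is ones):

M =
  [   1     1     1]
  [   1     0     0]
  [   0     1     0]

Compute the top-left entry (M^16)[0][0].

(M^16)[0][0] is the top entry after applying M 16 times to the unit state (1, 0, 0). Equivalently it is h_{18} for the auxiliary sequence (h_n) obeying the same recurrence with h_2 = 1 and h_i = 0 for 0 ≤ i < 2:
h_3 = 1·1 + 1·0 + 1·0 = 1
h_4 = 1·1 + 1·1 + 1·0 = 2
h_5 = 1·2 + 1·1 + 1·1 = 4
h_6 = 1·4 + 1·2 + 1·1 = 7
h_7 = 1·7 + 1·4 + 1·2 = 13
h_8 = 1·13 + 1·7 + 1·4 = 24
h_9 = 1·24 + 1·13 + 1·7 = 44
h_10 = 1·44 + 1·24 + 1·13 = 81
h_11 = 1·81 + 1·44 + 1·24 = 149
h_12 = 1·149 + 1·81 + 1·44 = 274
h_13 = 1·274 + 1·149 + 1·81 = 504
h_14 = 1·504 + 1·274 + 1·149 = 927
h_15 = 1·927 + 1·504 + 1·274 = 1705
h_16 = 1·1705 + 1·927 + 1·504 = 3136
h_17 = 1·3136 + 1·1705 + 1·927 = 5768
h_18 = 1·5768 + 1·3136 + 1·1705 = 10609

10609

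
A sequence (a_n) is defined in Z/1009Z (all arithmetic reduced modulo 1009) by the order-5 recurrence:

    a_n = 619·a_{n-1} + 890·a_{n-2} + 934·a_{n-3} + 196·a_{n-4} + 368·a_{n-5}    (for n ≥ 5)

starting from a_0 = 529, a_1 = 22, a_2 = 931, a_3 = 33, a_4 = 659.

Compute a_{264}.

300

a_5 = 619·659 + 890·33 + 934·931 + 196·22 + 368·529 = 401
a_6 = 619·401 + 890·659 + 934·33 + 196·931 + 368·22 = 709
a_7 = 619·709 + 890·401 + 934·659 + 196·33 + 368·931 = 647
a_8 = 619·647 + 890·709 + 934·401 + 196·659 + 368·33 = 548
a_9 = 619·548 + 890·647 + 934·709 + 196·401 + 368·659 = 427
a_10 = 619·427 + 890·548 + 934·647 + 196·709 + 368·401 = 211
Continuing the recurrence:
  a_11 = 622;  a_12 = 385;  a_13 = 967;  a_14 = 318;  a_15 = 204;  a_16 = 412
  a_17 = 317;  a_18 = 174;  a_19 = 345;  a_20 = 0;  a_21 = 221;  a_22 = 353
  a_23 = 980;  a_24 = 986;  a_25 = 1;  a_26 = 661;  a_27 = 215;  a_28 = 829
  a_29 = 898;  a_30 = 925;  a_31 = 788;  a_32 = 28;  a_33 = 277;  a_34 = 260
  a_35 = 190;  a_36 = 145;  a_37 = 242;  a_38 = 777;  a_39 = 89;  a_40 = 440
  a_41 = 577;  a_42 = 670;  a_43 = 957;  a_44 = 123;  a_45 = 351;  a_46 = 283
  a_47 = 338;  a_48 = 824;  a_49 = 656;  a_50 = 127;  a_51 = 169;  a_52 = 279
  a_53 = 752;  a_54 = 801;  a_55 = 117;  a_56 = 247;  a_57 = 25;  a_58 = 376
  a_59 = 228;  a_60 = 325;  a_61 = 488;  a_62 = 259;  a_63 = 608;  a_64 = 467
  a_65 = 872;  a_66 = 985;  a_67 = 291;  a_68 = 0;  a_69 = 176;  a_70 = 720
  a_71 = 728;  a_72 = 754;  a_73 = 377;  a_74 = 297;  a_75 = 713;  a_76 = 343
  a_77 = 491;  a_78 = 967;  a_79 = 659;  a_80 = 415;  a_81 = 474;  a_82 = 785
  a_83 = 529;  a_84 = 685;  a_85 = 935;  a_86 = 865;  a_87 = 537;  a_88 = 928
  a_89 = 137;  a_90 = 729;  a_91 = 891;  a_92 = 573;  a_93 = 326;  a_94 = 769
  a_95 = 689;  a_96 = 30;  a_97 = 296;  a_98 = 116;  a_99 = 334;  a_100 = 340
  a_101 = 9;  a_102 = 86;  a_103 = 618;  a_104 = 181;  a_105 = 518;  a_106 = 491
  a_107 = 86;  a_108 = 911;  a_109 = 884;  a_110 = 789;  a_111 = 851;  a_112 = 643
  a_113 = 434;  a_114 = 842;  a_115 = 645;  a_116 = 412;  a_117 = 923;  a_118 = 559
  a_119 = 845;  a_120 = 130;  a_121 = 102;  a_122 = 660;  a_123 = 225;  a_124 = 51
  a_125 = 928;  a_126 = 985;  a_127 = 463;  a_128 = 868;  a_129 = 549;  a_130 = 817
  a_131 = 131;  a_132 = 683;  a_133 = 47;  a_134 = 482;  a_135 = 814;  a_136 = 488
  a_137 = 787;  a_138 = 524;  a_139 = 289;  a_140 = 678;  a_141 = 770;  a_142 = 762
  a_143 = 517;  a_144 = 172;  a_145 = 763;  a_146 = 224;  a_147 = 999;  a_148 = 709
  a_149 = 435;  a_150 = 787;  a_151 = 563;  a_152 = 317;  a_153 = 665;  a_154 = 259
  a_155 = 298;  a_156 = 761;  a_157 = 255;  a_158 = 387;  a_159 = 126;  a_160 = 215
  a_161 = 359;  a_162 = 701;  a_163 = 352;  a_164 = 306;  a_165 = 257;  a_166 = 519
  a_167 = 387;  a_168 = 933;  a_169 = 688;  a_170 = 827;  a_171 = 321;  a_172 = 640
  a_173 = 225;  a_174 = 266;  a_175 = 54;  a_176 = 431;  a_177 = 398;  a_178 = 52
  a_179 = 433;  a_180 = 340;  a_181 = 157;  a_182 = 293;  a_183 = 37;  a_184 = 445
  a_185 = 360;  a_186 = 803;  a_187 = 139;  a_188 = 753;  a_189 = 99;  a_190 = 885
  a_191 = 152;  a_192 = 486;  a_193 = 307;  a_194 = 748;  a_195 = 859;  a_196 = 791
  a_197 = 243;  a_198 = 206;  a_199 = 598;  a_200 = 452;  a_201 = 149;  a_202 = 295
  a_203 = 101;  a_204 = 1006;  a_205 = 117;  a_206 = 273;  a_207 = 116;  a_208 = 528
  a_209 = 582;  a_210 = 861;  a_211 = 423;  a_212 = 573;  a_213 = 264;  a_214 = 458
  a_215 = 440;  a_216 = 881;  a_217 = 811;  a_218 = 176;  a_219 = 353;  a_220 = 131
  a_221 = 510;  a_222 = 161;  a_223 = 651;  a_224 = 676;  a_225 = 820;  a_226 = 219
  a_227 = 577;  a_228 = 951;  a_229 = 933;  a_230 = 945;  a_231 = 977;  a_232 = 748
  a_233 = 501;  a_234 = 366;  a_235 = 291;  a_236 = 753;  a_237 = 558;  a_238 = 709
  a_239 = 191;  a_240 = 488;  a_241 = 177;  a_242 = 72;  a_243 = 715;  a_244 = 449
  a_245 = 140;  a_246 = 330;  a_247 = 718;  a_248 = 145;  a_249 = 705;  a_250 = 197
  a_251 = 767;  a_252 = 943;  a_253 = 242;  a_254 = 633;  a_255 = 542;  a_256 = 787
  a_257 = 778;  a_258 = 408;  a_259 = 197;  a_260 = 464;  a_261 = 256;  a_262 = 695
a_263 = 619·695 + 890·256 + 934·464 + 196·197 + 368·408 = 765
a_264 = 619·765 + 890·695 + 934·256 + 196·464 + 368·197 = 300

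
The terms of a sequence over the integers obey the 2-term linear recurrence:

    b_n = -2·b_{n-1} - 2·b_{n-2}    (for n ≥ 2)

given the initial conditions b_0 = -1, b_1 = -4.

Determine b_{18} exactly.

b_2 = -2·-4 + -2·-1 = 10
b_3 = -2·10 + -2·-4 = -12
b_4 = -2·-12 + -2·10 = 4
b_5 = -2·4 + -2·-12 = 16
b_6 = -2·16 + -2·4 = -40
b_7 = -2·-40 + -2·16 = 48
b_8 = -2·48 + -2·-40 = -16
b_9 = -2·-16 + -2·48 = -64
b_10 = -2·-64 + -2·-16 = 160
b_11 = -2·160 + -2·-64 = -192
b_12 = -2·-192 + -2·160 = 64
b_13 = -2·64 + -2·-192 = 256
b_14 = -2·256 + -2·64 = -640
b_15 = -2·-640 + -2·256 = 768
b_16 = -2·768 + -2·-640 = -256
b_17 = -2·-256 + -2·768 = -1024
b_18 = -2·-1024 + -2·-256 = 2560

2560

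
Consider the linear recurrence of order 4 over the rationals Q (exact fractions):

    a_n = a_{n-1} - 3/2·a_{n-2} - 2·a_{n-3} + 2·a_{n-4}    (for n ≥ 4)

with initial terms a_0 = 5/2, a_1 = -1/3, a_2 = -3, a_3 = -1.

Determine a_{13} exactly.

a_4 = 1·-1 + -3/2·-3 + -2·-1/3 + 2·5/2 = 55/6
a_5 = 1·55/6 + -3/2·-1 + -2·-3 + 2·-1/3 = 16
a_6 = 1·16 + -3/2·55/6 + -2·-1 + 2·-3 = -7/4
a_7 = 1·-7/4 + -3/2·16 + -2·55/6 + 2·-1 = -553/12
a_8 = 1·-553/12 + -3/2·-7/4 + -2·16 + 2·55/6 = -457/8
a_9 = 1·-457/8 + -3/2·-553/12 + -2·-7/4 + 2·16 = 95/2
a_10 = 1·95/2 + -3/2·-457/8 + -2·-553/12 + 2·-7/4 = 10649/48
a_11 = 1·10649/48 + -3/2·95/2 + -2·-457/8 + 2·-553/12 = 2763/16
a_12 = 1·2763/16 + -3/2·10649/48 + -2·95/2 + 2·-457/8 = -11819/32
a_13 = 1·-11819/32 + -3/2·2763/16 + -2·10649/48 + 2·95/2 = -11725/12

-11725/12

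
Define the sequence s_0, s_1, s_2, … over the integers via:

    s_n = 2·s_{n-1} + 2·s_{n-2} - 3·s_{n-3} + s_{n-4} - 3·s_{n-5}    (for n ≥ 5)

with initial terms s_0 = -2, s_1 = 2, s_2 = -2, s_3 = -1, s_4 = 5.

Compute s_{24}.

167113085

s_5 = 2·5 + 2·-1 + -3·-2 + 1·2 + -3·-2 = 22
s_6 = 2·22 + 2·5 + -3·-1 + 1·-2 + -3·2 = 49
s_7 = 2·49 + 2·22 + -3·5 + 1·-1 + -3·-2 = 132
s_8 = 2·132 + 2·49 + -3·22 + 1·5 + -3·-1 = 304
s_9 = 2·304 + 2·132 + -3·49 + 1·22 + -3·5 = 732
s_10 = 2·732 + 2·304 + -3·132 + 1·49 + -3·22 = 1659
s_11 = 2·1659 + 2·732 + -3·304 + 1·132 + -3·49 = 3855
s_12 = 2·3855 + 2·1659 + -3·732 + 1·304 + -3·132 = 8740
s_13 = 2·8740 + 2·3855 + -3·1659 + 1·732 + -3·304 = 20033
s_14 = 2·20033 + 2·8740 + -3·3855 + 1·1659 + -3·732 = 45444
s_15 = 2·45444 + 2·20033 + -3·8740 + 1·3855 + -3·1659 = 103612
s_16 = 2·103612 + 2·45444 + -3·20033 + 1·8740 + -3·3855 = 235188
s_17 = 2·235188 + 2·103612 + -3·45444 + 1·20033 + -3·8740 = 535081
s_18 = 2·535081 + 2·235188 + -3·103612 + 1·45444 + -3·20033 = 1215047
s_19 = 2·1215047 + 2·535081 + -3·235188 + 1·103612 + -3·45444 = 2761972
s_20 = 2·2761972 + 2·1215047 + -3·535081 + 1·235188 + -3·103612 = 6273147
s_21 = 2·6273147 + 2·2761972 + -3·1215047 + 1·535081 + -3·235188 = 14254614
s_22 = 2·14254614 + 2·6273147 + -3·2761972 + 1·1215047 + -3·535081 = 32379410
s_23 = 2·32379410 + 2·14254614 + -3·6273147 + 1·2761972 + -3·1215047 = 73565438
s_24 = 2·73565438 + 2·32379410 + -3·14254614 + 1·6273147 + -3·2761972 = 167113085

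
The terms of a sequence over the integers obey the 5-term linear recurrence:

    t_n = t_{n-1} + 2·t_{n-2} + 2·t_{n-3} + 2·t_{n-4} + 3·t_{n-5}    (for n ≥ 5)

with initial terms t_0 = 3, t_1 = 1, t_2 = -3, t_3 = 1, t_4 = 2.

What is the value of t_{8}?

76

t_5 = 1·2 + 2·1 + 2·-3 + 2·1 + 3·3 = 9
t_6 = 1·9 + 2·2 + 2·1 + 2·-3 + 3·1 = 12
t_7 = 1·12 + 2·9 + 2·2 + 2·1 + 3·-3 = 27
t_8 = 1·27 + 2·12 + 2·9 + 2·2 + 3·1 = 76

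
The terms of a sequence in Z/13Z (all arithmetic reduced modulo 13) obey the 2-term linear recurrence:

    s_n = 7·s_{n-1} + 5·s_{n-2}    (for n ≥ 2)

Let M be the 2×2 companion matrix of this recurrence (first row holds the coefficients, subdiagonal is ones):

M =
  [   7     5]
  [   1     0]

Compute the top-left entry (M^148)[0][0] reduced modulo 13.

2

(M^148)[0][0] is the top entry after applying M 148 times to the unit state (1, 0). Equivalently it is h_{149} for the auxiliary sequence (h_n) obeying the same recurrence with h_1 = 1 and h_i = 0 for 0 ≤ i < 1:
h_2 = 7·1 + 5·0 = 7
h_3 = 7·7 + 5·1 = 2
h_4 = 7·2 + 5·7 = 10
h_5 = 7·10 + 5·2 = 2
h_6 = 7·2 + 5·10 = 12
h_7 = 7·12 + 5·2 = 3
h_8 = 7·3 + 5·12 = 3
h_9 = 7·3 + 5·3 = 10
h_10 = 7·10 + 5·3 = 7
h_11 = 7·7 + 5·10 = 8
h_12 = 7·8 + 5·7 = 0
h_13 = 7·0 + 5·8 = 1
(h_12, h_13) = (0, 1) = (h_0, h_1), so the sequence has period 12.
149 ≡ 5 (mod 12), hence h_149 = h_5 = 2.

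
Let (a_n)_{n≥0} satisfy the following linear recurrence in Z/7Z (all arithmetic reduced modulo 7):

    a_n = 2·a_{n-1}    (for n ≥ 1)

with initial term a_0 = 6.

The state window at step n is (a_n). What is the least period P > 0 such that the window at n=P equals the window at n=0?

3

n=0: window = (6)
n=1: window = (5)
n=2: window = (3)
n=3: window = (6)
window at n=3 equals window at n=0 → period = 3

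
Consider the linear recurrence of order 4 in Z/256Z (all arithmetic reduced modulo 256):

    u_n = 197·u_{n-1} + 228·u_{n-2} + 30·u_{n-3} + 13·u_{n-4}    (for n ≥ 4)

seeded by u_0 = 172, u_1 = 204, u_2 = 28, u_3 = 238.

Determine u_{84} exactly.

u_4 = 197·238 + 228·28 + 30·204 + 13·172 = 186
u_5 = 197·186 + 228·238 + 30·28 + 13·204 = 190
u_6 = 197·190 + 228·186 + 30·238 + 13·28 = 46
u_7 = 197·46 + 228·190 + 30·186 + 13·238 = 128
u_8 = 197·128 + 228·46 + 30·190 + 13·186 = 46
u_9 = 197·46 + 228·128 + 30·46 + 13·190 = 112
u_10 = 197·112 + 228·46 + 30·128 + 13·46 = 126
u_11 = 197·126 + 228·112 + 30·46 + 13·128 = 154
u_12 = 197·154 + 228·126 + 30·112 + 13·46 = 48
u_13 = 197·48 + 228·154 + 30·126 + 13·112 = 140
u_14 = 197·140 + 228·48 + 30·154 + 13·126 = 238
u_15 = 197·238 + 228·140 + 30·48 + 13·154 = 72
u_16 = 197·72 + 228·238 + 30·140 + 13·48 = 56
u_17 = 197·56 + 228·72 + 30·238 + 13·140 = 56
u_18 = 197·56 + 228·56 + 30·72 + 13·238 = 126
u_19 = 197·126 + 228·56 + 30·56 + 13·72 = 14
u_20 = 197·14 + 228·126 + 30·56 + 13·56 = 102
u_21 = 197·102 + 228·14 + 30·126 + 13·56 = 146
u_22 = 197·146 + 228·102 + 30·14 + 13·126 = 60
u_23 = 197·60 + 228·146 + 30·102 + 13·14 = 222
u_24 = 197·222 + 228·60 + 30·146 + 13·102 = 144
u_25 = 197·144 + 228·222 + 30·60 + 13·146 = 250
u_26 = 197·250 + 228·144 + 30·222 + 13·60 = 178
u_27 = 197·178 + 228·250 + 30·144 + 13·222 = 200
u_28 = 197·200 + 228·178 + 30·250 + 13·144 = 12
u_29 = 197·12 + 228·200 + 30·178 + 13·250 = 234
u_30 = 197·234 + 228·12 + 30·200 + 13·178 = 60
u_31 = 197·60 + 228·234 + 30·12 + 13·200 = 36
u_32 = 197·36 + 228·60 + 30·234 + 13·12 = 44
u_33 = 197·44 + 228·36 + 30·60 + 13·234 = 214
u_34 = 197·214 + 228·44 + 30·36 + 13·60 = 34
u_35 = 197·34 + 228·214 + 30·44 + 13·36 = 190
u_36 = 197·190 + 228·34 + 30·214 + 13·44 = 206
u_37 = 197·206 + 228·190 + 30·34 + 13·214 = 152
u_38 = 197·152 + 228·206 + 30·190 + 13·34 = 110
u_39 = 197·110 + 228·152 + 30·206 + 13·190 = 208
u_40 = 197·208 + 228·110 + 30·152 + 13·206 = 78
u_41 = 197·78 + 228·208 + 30·110 + 13·152 = 226
u_42 = 197·226 + 228·78 + 30·208 + 13·110 = 88
u_43 = 197·88 + 228·226 + 30·78 + 13·208 = 180
u_44 = 197·180 + 228·88 + 30·226 + 13·78 = 86
u_45 = 197·86 + 228·180 + 30·88 + 13·226 = 72
u_46 = 197·72 + 228·86 + 30·180 + 13·88 = 144
u_47 = 197·144 + 228·72 + 30·86 + 13·180 = 40
u_48 = 197·40 + 228·144 + 30·72 + 13·86 = 214
u_49 = 197·214 + 228·40 + 30·144 + 13·72 = 214
u_50 = 197·214 + 228·214 + 30·40 + 13·144 = 70
u_51 = 197·70 + 228·214 + 30·214 + 13·40 = 146
u_52 = 197·146 + 228·70 + 30·214 + 13·214 = 164
u_53 = 197·164 + 228·146 + 30·70 + 13·214 = 78
u_54 = 197·78 + 228·164 + 30·146 + 13·70 = 192
u_55 = 197·192 + 228·78 + 30·164 + 13·146 = 218
u_56 = 197·218 + 228·192 + 30·78 + 13·164 = 58
u_57 = 197·58 + 228·218 + 30·192 + 13·78 = 64
u_58 = 197·64 + 228·58 + 30·218 + 13·192 = 52
u_59 = 197·52 + 228·64 + 30·58 + 13·218 = 226
u_60 = 197·226 + 228·52 + 30·64 + 13·58 = 172
u_61 = 197·172 + 228·226 + 30·52 + 13·64 = 252
u_62 = 197·252 + 228·172 + 30·226 + 13·52 = 60
u_63 = 197·60 + 228·252 + 30·172 + 13·226 = 62
u_64 = 197·62 + 228·60 + 30·252 + 13·172 = 106
u_65 = 197·106 + 228·62 + 30·60 + 13·252 = 158
u_66 = 197·158 + 228·106 + 30·62 + 13·60 = 78
u_67 = 197·78 + 228·158 + 30·106 + 13·62 = 80
u_68 = 197·80 + 228·78 + 30·158 + 13·106 = 238
u_69 = 197·238 + 228·80 + 30·78 + 13·158 = 144
u_70 = 197·144 + 228·238 + 30·80 + 13·78 = 30
u_71 = 197·30 + 228·144 + 30·238 + 13·80 = 74
u_72 = 197·74 + 228·30 + 30·144 + 13·238 = 160
u_73 = 197·160 + 228·74 + 30·30 + 13·144 = 220
u_74 = 197·220 + 228·160 + 30·74 + 13·30 = 254
u_75 = 197·254 + 228·220 + 30·160 + 13·74 = 232
u_76 = 197·232 + 228·254 + 30·220 + 13·160 = 168
u_77 = 197·168 + 228·232 + 30·254 + 13·220 = 216
u_78 = 197·216 + 228·168 + 30·232 + 13·254 = 238
u_79 = 197·238 + 228·216 + 30·168 + 13·232 = 254
u_80 = 197·254 + 228·238 + 30·216 + 13·168 = 70
u_81 = 197·70 + 228·254 + 30·238 + 13·216 = 242
u_82 = 197·242 + 228·70 + 30·254 + 13·238 = 108
u_83 = 197·108 + 228·242 + 30·70 + 13·254 = 190
u_84 = 197·190 + 228·108 + 30·242 + 13·70 = 80

80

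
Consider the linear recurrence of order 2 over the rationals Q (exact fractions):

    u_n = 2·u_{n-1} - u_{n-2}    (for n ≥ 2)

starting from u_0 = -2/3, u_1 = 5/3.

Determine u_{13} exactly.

89/3

u_2 = 2·5/3 + -1·-2/3 = 4
u_3 = 2·4 + -1·5/3 = 19/3
u_4 = 2·19/3 + -1·4 = 26/3
u_5 = 2·26/3 + -1·19/3 = 11
u_6 = 2·11 + -1·26/3 = 40/3
u_7 = 2·40/3 + -1·11 = 47/3
u_8 = 2·47/3 + -1·40/3 = 18
u_9 = 2·18 + -1·47/3 = 61/3
u_10 = 2·61/3 + -1·18 = 68/3
u_11 = 2·68/3 + -1·61/3 = 25
u_12 = 2·25 + -1·68/3 = 82/3
u_13 = 2·82/3 + -1·25 = 89/3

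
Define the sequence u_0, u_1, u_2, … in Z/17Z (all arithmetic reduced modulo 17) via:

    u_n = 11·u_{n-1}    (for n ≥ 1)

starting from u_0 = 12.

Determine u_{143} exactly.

u_1 = 11·12 = 13
u_2 = 11·13 = 7
u_3 = 11·7 = 9
u_4 = 11·9 = 14
u_5 = 11·14 = 1
u_6 = 11·1 = 11
u_7 = 11·11 = 2
u_8 = 11·2 = 5
u_9 = 11·5 = 4
u_10 = 11·4 = 10
u_11 = 11·10 = 8
u_12 = 11·8 = 3
u_13 = 11·3 = 16
u_14 = 11·16 = 6
u_15 = 11·6 = 15
u_16 = 11·15 = 12
(u_16) = (12) = (u_0), so the sequence has period 16.
143 ≡ 15 (mod 16), hence u_143 = u_15 = 15.

15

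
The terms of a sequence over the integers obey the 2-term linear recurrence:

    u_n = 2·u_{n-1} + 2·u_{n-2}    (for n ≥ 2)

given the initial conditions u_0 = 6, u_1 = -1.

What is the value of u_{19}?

u_2 = 2·-1 + 2·6 = 10
u_3 = 2·10 + 2·-1 = 18
u_4 = 2·18 + 2·10 = 56
u_5 = 2·56 + 2·18 = 148
u_6 = 2·148 + 2·56 = 408
u_7 = 2·408 + 2·148 = 1112
u_8 = 2·1112 + 2·408 = 3040
u_9 = 2·3040 + 2·1112 = 8304
u_10 = 2·8304 + 2·3040 = 22688
u_11 = 2·22688 + 2·8304 = 61984
u_12 = 2·61984 + 2·22688 = 169344
u_13 = 2·169344 + 2·61984 = 462656
u_14 = 2·462656 + 2·169344 = 1264000
u_15 = 2·1264000 + 2·462656 = 3453312
u_16 = 2·3453312 + 2·1264000 = 9434624
u_17 = 2·9434624 + 2·3453312 = 25775872
u_18 = 2·25775872 + 2·9434624 = 70420992
u_19 = 2·70420992 + 2·25775872 = 192393728

192393728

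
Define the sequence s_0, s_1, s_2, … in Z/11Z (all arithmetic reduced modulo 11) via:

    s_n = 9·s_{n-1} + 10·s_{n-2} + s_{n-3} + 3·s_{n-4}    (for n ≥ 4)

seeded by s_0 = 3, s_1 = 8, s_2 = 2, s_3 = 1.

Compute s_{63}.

s_4 = 9·1 + 10·2 + 1·8 + 3·3 = 2
s_5 = 9·2 + 10·1 + 1·2 + 3·8 = 10
s_6 = 9·10 + 10·2 + 1·1 + 3·2 = 7
s_7 = 9·7 + 10·10 + 1·2 + 3·1 = 3
s_8 = 9·3 + 10·7 + 1·10 + 3·2 = 3
s_9 = 9·3 + 10·3 + 1·7 + 3·10 = 6
s_10 = 9·6 + 10·3 + 1·3 + 3·7 = 9
s_11 = 9·9 + 10·6 + 1·3 + 3·3 = 10
s_12 = 9·10 + 10·9 + 1·6 + 3·3 = 8
s_13 = 9·8 + 10·10 + 1·9 + 3·6 = 1
s_14 = 9·1 + 10·8 + 1·10 + 3·9 = 5
s_15 = 9·5 + 10·1 + 1·8 + 3·10 = 5
s_16 = 9·5 + 10·5 + 1·1 + 3·8 = 10
s_17 = 9·10 + 10·5 + 1·5 + 3·1 = 5
s_18 = 9·5 + 10·10 + 1·5 + 3·5 = 0
s_19 = 9·0 + 10·5 + 1·10 + 3·5 = 9
s_20 = 9·9 + 10·0 + 1·5 + 3·10 = 6
s_21 = 9·6 + 10·9 + 1·0 + 3·5 = 5
s_22 = 9·5 + 10·6 + 1·9 + 3·0 = 4
s_23 = 9·4 + 10·5 + 1·6 + 3·9 = 9
s_24 = 9·9 + 10·4 + 1·5 + 3·6 = 1
s_25 = 9·1 + 10·9 + 1·4 + 3·5 = 8
s_26 = 9·8 + 10·1 + 1·9 + 3·4 = 4
s_27 = 9·4 + 10·8 + 1·1 + 3·9 = 1
s_28 = 9·1 + 10·4 + 1·8 + 3·1 = 5
s_29 = 9·5 + 10·1 + 1·4 + 3·8 = 6
s_30 = 9·6 + 10·5 + 1·1 + 3·4 = 7
s_31 = 9·7 + 10·6 + 1·5 + 3·1 = 10
s_32 = 9·10 + 10·7 + 1·6 + 3·5 = 5
s_33 = 9·5 + 10·10 + 1·7 + 3·6 = 5
s_34 = 9·5 + 10·5 + 1·10 + 3·7 = 5
s_35 = 9·5 + 10·5 + 1·5 + 3·10 = 9
s_36 = 9·9 + 10·5 + 1·5 + 3·5 = 8
s_37 = 9·8 + 10·9 + 1·5 + 3·5 = 6
s_38 = 9·6 + 10·8 + 1·9 + 3·5 = 4
s_39 = 9·4 + 10·6 + 1·8 + 3·9 = 10
s_40 = 9·10 + 10·4 + 1·6 + 3·8 = 6
s_41 = 9·6 + 10·10 + 1·4 + 3·6 = 0
s_42 = 9·0 + 10·6 + 1·10 + 3·4 = 5
s_43 = 9·5 + 10·0 + 1·6 + 3·10 = 4
s_44 = 9·4 + 10·5 + 1·0 + 3·6 = 5
s_45 = 9·5 + 10·4 + 1·5 + 3·0 = 2
s_46 = 9·2 + 10·5 + 1·4 + 3·5 = 10
s_47 = 9·10 + 10·2 + 1·5 + 3·4 = 6
s_48 = 9·6 + 10·10 + 1·2 + 3·5 = 6
s_49 = 9·6 + 10·6 + 1·10 + 3·2 = 9
s_50 = 9·9 + 10·6 + 1·6 + 3·10 = 1
s_51 = 9·1 + 10·9 + 1·6 + 3·6 = 2
s_52 = 9·2 + 10·1 + 1·9 + 3·6 = 0
s_53 = 9·0 + 10·2 + 1·1 + 3·9 = 4
s_54 = 9·4 + 10·0 + 1·2 + 3·1 = 8
s_55 = 9·8 + 10·4 + 1·0 + 3·2 = 8
s_56 = 9·8 + 10·8 + 1·4 + 3·0 = 2
s_57 = 9·2 + 10·8 + 1·8 + 3·4 = 8
s_58 = 9·8 + 10·2 + 1·8 + 3·8 = 3
s_59 = 9·3 + 10·8 + 1·2 + 3·8 = 1
s_60 = 9·1 + 10·3 + 1·8 + 3·2 = 9
s_61 = 9·9 + 10·1 + 1·3 + 3·8 = 8
s_62 = 9·8 + 10·9 + 1·1 + 3·3 = 7
s_63 = 9·7 + 10·8 + 1·9 + 3·1 = 1

1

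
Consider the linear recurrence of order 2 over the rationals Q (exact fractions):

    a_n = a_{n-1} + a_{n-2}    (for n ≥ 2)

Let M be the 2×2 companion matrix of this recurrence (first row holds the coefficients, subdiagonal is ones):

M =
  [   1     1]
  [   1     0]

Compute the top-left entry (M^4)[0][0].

5

(M^4)[0][0] is the top entry after applying M 4 times to the unit state (1, 0). Equivalently it is h_{5} for the auxiliary sequence (h_n) obeying the same recurrence with h_1 = 1 and h_i = 0 for 0 ≤ i < 1:
h_2 = 1·1 + 1·0 = 1
h_3 = 1·1 + 1·1 = 2
h_4 = 1·2 + 1·1 = 3
h_5 = 1·3 + 1·2 = 5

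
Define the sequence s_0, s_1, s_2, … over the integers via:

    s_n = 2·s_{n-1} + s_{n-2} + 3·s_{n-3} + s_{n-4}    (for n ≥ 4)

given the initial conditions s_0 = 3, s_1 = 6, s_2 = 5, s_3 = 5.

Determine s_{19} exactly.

s_4 = 2·5 + 1·5 + 3·6 + 1·3 = 36
s_5 = 2·36 + 1·5 + 3·5 + 1·6 = 98
s_6 = 2·98 + 1·36 + 3·5 + 1·5 = 252
s_7 = 2·252 + 1·98 + 3·36 + 1·5 = 715
s_8 = 2·715 + 1·252 + 3·98 + 1·36 = 2012
s_9 = 2·2012 + 1·715 + 3·252 + 1·98 = 5593
s_10 = 2·5593 + 1·2012 + 3·715 + 1·252 = 15595
s_11 = 2·15595 + 1·5593 + 3·2012 + 1·715 = 43534
s_12 = 2·43534 + 1·15595 + 3·5593 + 1·2012 = 121454
s_13 = 2·121454 + 1·43534 + 3·15595 + 1·5593 = 338820
s_14 = 2·338820 + 1·121454 + 3·43534 + 1·15595 = 945291
s_15 = 2·945291 + 1·338820 + 3·121454 + 1·43534 = 2637298
s_16 = 2·2637298 + 1·945291 + 3·338820 + 1·121454 = 7357801
s_17 = 2·7357801 + 1·2637298 + 3·945291 + 1·338820 = 20527593
s_18 = 2·20527593 + 1·7357801 + 3·2637298 + 1·945291 = 57270172
s_19 = 2·57270172 + 1·20527593 + 3·7357801 + 1·2637298 = 159778638

159778638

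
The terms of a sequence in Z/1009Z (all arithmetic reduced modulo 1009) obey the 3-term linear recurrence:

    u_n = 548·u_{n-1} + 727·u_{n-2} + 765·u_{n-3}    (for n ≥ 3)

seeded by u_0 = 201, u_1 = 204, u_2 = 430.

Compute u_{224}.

504

u_3 = 548·430 + 727·204 + 765·201 = 925
u_4 = 548·925 + 727·430 + 765·204 = 876
u_5 = 548·876 + 727·925 + 765·430 = 261
u_6 = 548·261 + 727·876 + 765·925 = 239
u_7 = 548·239 + 727·261 + 765·876 = 21
u_8 = 548·21 + 727·239 + 765·261 = 497
Continuing the recurrence:
  u_9 = 264;  u_10 = 403;  u_11 = 912;  u_12 = 852;  u_13 = 390;  u_14 = 151
  u_15 = 986;  u_16 = 1004;  u_17 = 199;  u_18 = 39;  u_19 = 780;  u_20 = 610
  u_21 = 877;  u_22 = 203;  u_23 = 637;  u_24 = 149;  u_25 = 809;  u_26 = 699
  u_27 = 505;  u_28 = 279;  u_29 = 357;  u_30 = 801;  u_31 = 795;  u_32 = 581
  u_33 = 663;  u_34 = 457;  u_35 = 408;  u_36 = 541;  u_37 = 283;  u_38 = 843
  u_39 = 931;  u_40 = 601;  u_41 = 356;  u_42 = 242;  u_43 = 606;  u_44 = 405
  u_45 = 72;  u_46 = 371;  u_47 = 437;  u_48 = 242;  u_49 = 587;  u_50 = 499
  u_51 = 438;  u_52 = 474;  u_53 = 354;  u_54 = 875;  u_55 = 667;  u_56 = 102
  u_57 = 389;  u_58 = 471;  u_59 = 424;  u_60 = 578;  u_61 = 523;  u_62 = 981
  u_63 = 856;  u_64 = 258;  u_65 = 661;  u_66 = 897;  u_67 = 42;  u_68 = 270
  u_69 = 995;  u_70 = 786;  u_71 = 511;  u_72 = 243;  u_73 = 87;  u_74 = 771
  u_75 = 667;  u_76 = 741;  u_77 = 589;  u_78 = 503;  u_79 = 381;  u_80 = 919
  u_81 = 1008;  u_82 = 480;  u_83 = 744;  u_84 = 166;  u_85 = 146;  u_86 = 992
  u_87 = 827;  u_88 = 604;  u_89 = 17;  u_90 = 440;  u_91 = 158;  u_92 = 734
  u_93 = 84;  u_94 = 274;  u_95 = 845;  u_96 = 38;  u_97 = 216;  u_98 = 354
  u_99 = 710;  u_100 = 442;  u_101 = 16;  u_102 = 467;  u_103 = 278;  u_104 = 602
  u_105 = 328;  u_106 = 670;  u_107 = 642;  u_108 = 106;  u_109 = 120;  u_110 = 300
  u_111 = 769;  u_112 = 796;  u_113 = 854;  u_114 = 389;  u_115 = 100;  u_116 = 75
  u_117 = 722;  u_118 = 992;  u_119 = 850;  u_120 = 807;  u_121 = 848;  u_122 = 469
  u_123 = 570;  u_124 = 433;  u_125 = 450;  u_126 = 549;  u_127 = 697;  u_128 = 294
  u_129 = 114;  u_130 = 197;  u_131 = 36;  u_132 = 934;  u_133 = 571;  u_134 = 376
  u_135 = 768;  u_136 = 951;  u_137 = 938;  u_138 = 937;  u_139 = 772;  u_140 = 580
  u_141 = 660;  u_142 = 671;  u_143 = 717;  u_144 = 276;  u_145 = 247;  u_146 = 629
  u_147 = 849;  u_148 = 581;  u_149 = 160;  u_150 = 211;  u_151 = 383;  u_152 = 352
  u_153 = 109;  u_154 = 204;  u_155 = 211;  u_156 = 225;  u_157 = 905;  u_158 = 613
  u_159 = 589;  u_160 = 725;  u_161 = 910;  u_162 = 173;  u_163 = 308;  u_164 = 876
  u_165 = 857;  u_166 = 138;  u_167 = 599;  u_168 = 517;  u_169 = 6;  u_170 = 921
  u_171 = 511;  u_172 = 680;  u_173 = 787;  u_174 = 815;  u_175 = 244;  u_176 = 428
  u_177 = 173;  u_178 = 337;  u_179 = 179;  u_180 = 197;  u_181 = 475;  u_182 = 639
  u_183 = 660;  u_184 = 1006;  u_185 = 389;  u_186 = 510;  u_187 = 1002;  u_188 = 597
  u_189 = 872;  u_190 = 438;  u_191 = 811;  u_192 = 181;  u_193 = 729;  u_194 = 225
  u_195 = 692;  u_196 = 666;  u_197 = 907;  u_198 = 125;  u_199 = 345;  u_200 = 105
  u_201 = 380;  u_202 = 613;  u_203 = 335;  u_204 = 732;  u_205 = 699;  u_206 = 42
  u_207 = 440;  u_208 = 198;  u_209 = 410;  u_210 = 944;  u_211 = 230;  u_212 = 943
  u_213 = 597;  u_214 = 65;  u_215 = 414;  u_216 = 316;  u_217 = 200;  u_218 = 192
  u_219 = 973;  u_220 = 426;  u_221 = 1006;  u_222 = 16
u_223 = 548·16 + 727·1006 + 765·426 = 516
u_224 = 548·516 + 727·16 + 765·1006 = 504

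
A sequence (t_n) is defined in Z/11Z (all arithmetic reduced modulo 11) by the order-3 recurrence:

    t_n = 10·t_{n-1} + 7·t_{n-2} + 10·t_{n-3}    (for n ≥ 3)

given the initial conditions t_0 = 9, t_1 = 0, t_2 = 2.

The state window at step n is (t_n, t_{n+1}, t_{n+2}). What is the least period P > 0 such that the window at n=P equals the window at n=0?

40

n=0: window = (9, 0, 2)
n=1: window = (0, 2, 0)
n=2: window = (2, 0, 3)
n=3: window = (0, 3, 6)
n=4: window = (3, 6, 4)
n=5: window = (6, 4, 2)
n=6: window = (4, 2, 9)
n=7: window = (2, 9, 1)
n=8: window = (9, 1, 5)
n=9: window = (1, 5, 4)
n=10: window = (5, 4, 8)
n=11: window = (4, 8, 4)
n=12: window = (8, 4, 4)
n=13: window = (4, 4, 5)
n=14: window = (4, 5, 8)
n=15: window = (5, 8, 1)
n=16: window = (8, 1, 6)
n=17: window = (1, 6, 4)
n=18: window = (6, 4, 4)
n=19: window = (4, 4, 7)
n=20: window = (4, 7, 6)
n=21: window = (7, 6, 6)
n=22: window = (6, 6, 7)
n=23: window = (6, 7, 7)
n=24: window = (7, 7, 3)
n=25: window = (7, 3, 6)
n=26: window = (3, 6, 8)
n=27: window = (6, 8, 9)
n=28: window = (8, 9, 8)
n=29: window = (9, 8, 3)
n=30: window = (8, 3, 0)
n=31: window = (3, 0, 2)
n=32: window = (0, 2, 6)
n=33: window = (2, 6, 8)
n=34: window = (6, 8, 10)
n=35: window = (8, 10, 7)
n=36: window = (10, 7, 0)
n=37: window = (7, 0, 6)
n=38: window = (0, 6, 9)
n=39: window = (6, 9, 0)
n=40: window = (9, 0, 2)
window at n=40 equals window at n=0 → period = 40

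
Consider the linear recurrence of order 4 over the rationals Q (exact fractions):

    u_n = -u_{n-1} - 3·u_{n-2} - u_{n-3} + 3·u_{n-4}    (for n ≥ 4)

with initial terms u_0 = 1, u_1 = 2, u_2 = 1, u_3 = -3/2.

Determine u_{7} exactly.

-30

u_4 = -1·-3/2 + -3·1 + -1·2 + 3·1 = -1/2
u_5 = -1·-1/2 + -3·-3/2 + -1·1 + 3·2 = 10
u_6 = -1·10 + -3·-1/2 + -1·-3/2 + 3·1 = -4
u_7 = -1·-4 + -3·10 + -1·-1/2 + 3·-3/2 = -30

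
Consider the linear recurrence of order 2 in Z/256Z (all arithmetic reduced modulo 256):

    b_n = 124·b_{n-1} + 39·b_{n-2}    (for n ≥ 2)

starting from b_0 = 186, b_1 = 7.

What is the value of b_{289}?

135

b_2 = 124·7 + 39·186 = 186
b_3 = 124·186 + 39·7 = 41
b_4 = 124·41 + 39·186 = 50
b_5 = 124·50 + 39·41 = 119
b_6 = 124·119 + 39·50 = 66
b_7 = 124·66 + 39·119 = 25
b_8 = 124·25 + 39·66 = 42
b_9 = 124·42 + 39·25 = 39
b_10 = 124·39 + 39·42 = 74
b_11 = 124·74 + 39·39 = 201
b_12 = 124·201 + 39·74 = 162
b_13 = 124·162 + 39·201 = 23
b_14 = 124·23 + 39·162 = 210
b_15 = 124·210 + 39·23 = 57
b_16 = 124·57 + 39·210 = 154
b_17 = 124·154 + 39·57 = 71
b_18 = 124·71 + 39·154 = 218
b_19 = 124·218 + 39·71 = 105
b_20 = 124·105 + 39·218 = 18
b_21 = 124·18 + 39·105 = 183
b_22 = 124·183 + 39·18 = 98
b_23 = 124·98 + 39·183 = 89
b_24 = 124·89 + 39·98 = 10
b_25 = 124·10 + 39·89 = 103
b_26 = 124·103 + 39·10 = 106
b_27 = 124·106 + 39·103 = 9
b_28 = 124·9 + 39·106 = 130
b_29 = 124·130 + 39·9 = 87
b_30 = 124·87 + 39·130 = 242
b_31 = 124·242 + 39·87 = 121
b_32 = 124·121 + 39·242 = 122
b_33 = 124·122 + 39·121 = 135
b_34 = 124·135 + 39·122 = 250
b_35 = 124·250 + 39·135 = 169
b_36 = 124·169 + 39·250 = 242
b_37 = 124·242 + 39·169 = 247
b_38 = 124·247 + 39·242 = 130
b_39 = 124·130 + 39·247 = 153
b_40 = 124·153 + 39·130 = 234
b_41 = 124·234 + 39·153 = 167
b_42 = 124·167 + 39·234 = 138
b_43 = 124·138 + 39·167 = 73
b_44 = 124·73 + 39·138 = 98
b_45 = 124·98 + 39·73 = 151
b_46 = 124·151 + 39·98 = 18
b_47 = 124·18 + 39·151 = 185
b_48 = 124·185 + 39·18 = 90
b_49 = 124·90 + 39·185 = 199
b_50 = 124·199 + 39·90 = 26
b_51 = 124·26 + 39·199 = 233
b_52 = 124·233 + 39·26 = 210
b_53 = 124·210 + 39·233 = 55
b_54 = 124·55 + 39·210 = 162
b_55 = 124·162 + 39·55 = 217
b_56 = 124·217 + 39·162 = 202
b_57 = 124·202 + 39·217 = 231
b_58 = 124·231 + 39·202 = 170
b_59 = 124·170 + 39·231 = 137
b_60 = 124·137 + 39·170 = 66
b_61 = 124·66 + 39·137 = 215
b_62 = 124·215 + 39·66 = 50
b_63 = 124·50 + 39·215 = 249
b_64 = 124·249 + 39·50 = 58
b_65 = 124·58 + 39·249 = 7
b_66 = 124·7 + 39·58 = 58
b_67 = 124·58 + 39·7 = 41
b_68 = 124·41 + 39·58 = 178
b_69 = 124·178 + 39·41 = 119
b_70 = 124·119 + 39·178 = 194
b_71 = 124·194 + 39·119 = 25
b_72 = 124·25 + 39·194 = 170
b_73 = 124·170 + 39·25 = 39
b_74 = 124·39 + 39·170 = 202
b_75 = 124·202 + 39·39 = 201
b_76 = 124·201 + 39·202 = 34
b_77 = 124·34 + 39·201 = 23
b_78 = 124·23 + 39·34 = 82
b_79 = 124·82 + 39·23 = 57
b_80 = 124·57 + 39·82 = 26
b_81 = 124·26 + 39·57 = 71
b_82 = 124·71 + 39·26 = 90
b_83 = 124·90 + 39·71 = 105
b_84 = 124·105 + 39·90 = 146
b_85 = 124·146 + 39·105 = 183
b_86 = 124·183 + 39·146 = 226
b_87 = 124·226 + 39·183 = 89
b_88 = 124·89 + 39·226 = 138
b_89 = 124·138 + 39·89 = 103
b_90 = 124·103 + 39·138 = 234
b_91 = 124·234 + 39·103 = 9
b_92 = 124·9 + 39·234 = 2
b_93 = 124·2 + 39·9 = 87
b_94 = 124·87 + 39·2 = 114
b_95 = 124·114 + 39·87 = 121
b_96 = 124·121 + 39·114 = 250
b_97 = 124·250 + 39·121 = 135
b_98 = 124·135 + 39·250 = 122
b_99 = 124·122 + 39·135 = 169
b_100 = 124·169 + 39·122 = 114
b_101 = 124·114 + 39·169 = 247
b_102 = 124·247 + 39·114 = 2
b_103 = 124·2 + 39·247 = 153
b_104 = 124·153 + 39·2 = 106
b_105 = 124·106 + 39·153 = 167
b_106 = 124·167 + 39·106 = 10
b_107 = 124·10 + 39·167 = 73
b_108 = 124·73 + 39·10 = 226
b_109 = 124·226 + 39·73 = 151
b_110 = 124·151 + 39·226 = 146
b_111 = 124·146 + 39·151 = 185
b_112 = 124·185 + 39·146 = 218
b_113 = 124·218 + 39·185 = 199
b_114 = 124·199 + 39·218 = 154
b_115 = 124·154 + 39·199 = 233
b_116 = 124·233 + 39·154 = 82
b_117 = 124·82 + 39·233 = 55
b_118 = 124·55 + 39·82 = 34
b_119 = 124·34 + 39·55 = 217
b_120 = 124·217 + 39·34 = 74
b_121 = 124·74 + 39·217 = 231
b_122 = 124·231 + 39·74 = 42
b_123 = 124·42 + 39·231 = 137
b_124 = 124·137 + 39·42 = 194
b_125 = 124·194 + 39·137 = 215
b_126 = 124·215 + 39·194 = 178
b_127 = 124·178 + 39·215 = 249
b_128 = 124·249 + 39·178 = 186
b_129 = 124·186 + 39·249 = 7
(b_128, b_129) = (186, 7) = (b_0, b_1), so the sequence has period 128.
289 ≡ 33 (mod 128), hence b_289 = b_33 = 135.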